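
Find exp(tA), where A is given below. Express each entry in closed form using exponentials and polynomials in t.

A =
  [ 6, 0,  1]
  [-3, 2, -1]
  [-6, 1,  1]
e^{tA} =
  [3*t^2*exp(3*t)/2 + 3*t*exp(3*t) + exp(3*t), t^2*exp(3*t)/2, t^2*exp(3*t)/2 + t*exp(3*t)]
  [-3*t*exp(3*t), -t*exp(3*t) + exp(3*t), -t*exp(3*t)]
  [-9*t^2*exp(3*t)/2 - 6*t*exp(3*t), -3*t^2*exp(3*t)/2 + t*exp(3*t), -3*t^2*exp(3*t)/2 - 2*t*exp(3*t) + exp(3*t)]

Strategy: write A = P · J · P⁻¹ where J is a Jordan canonical form, so e^{tA} = P · e^{tJ} · P⁻¹, and e^{tJ} can be computed block-by-block.

A has Jordan form
J =
  [3, 1, 0]
  [0, 3, 1]
  [0, 0, 3]
(up to reordering of blocks).

Per-block formulas:
  For a 3×3 Jordan block J_3(3): exp(t · J_3(3)) = e^(3t)·(I + t·N + (t^2/2)·N^2), where N is the 3×3 nilpotent shift.

After assembling e^{tJ} and conjugating by P, we get:

e^{tA} =
  [3*t^2*exp(3*t)/2 + 3*t*exp(3*t) + exp(3*t), t^2*exp(3*t)/2, t^2*exp(3*t)/2 + t*exp(3*t)]
  [-3*t*exp(3*t), -t*exp(3*t) + exp(3*t), -t*exp(3*t)]
  [-9*t^2*exp(3*t)/2 - 6*t*exp(3*t), -3*t^2*exp(3*t)/2 + t*exp(3*t), -3*t^2*exp(3*t)/2 - 2*t*exp(3*t) + exp(3*t)]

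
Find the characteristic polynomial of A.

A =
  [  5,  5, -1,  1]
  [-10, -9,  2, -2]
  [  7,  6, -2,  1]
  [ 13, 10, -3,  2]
x^4 + 4*x^3 + 6*x^2 + 4*x + 1

Expanding det(x·I − A) (e.g. by cofactor expansion or by noting that A is similar to its Jordan form J, which has the same characteristic polynomial as A) gives
  χ_A(x) = x^4 + 4*x^3 + 6*x^2 + 4*x + 1
which factors as (x + 1)^4. The eigenvalues (with algebraic multiplicities) are λ = -1 with multiplicity 4.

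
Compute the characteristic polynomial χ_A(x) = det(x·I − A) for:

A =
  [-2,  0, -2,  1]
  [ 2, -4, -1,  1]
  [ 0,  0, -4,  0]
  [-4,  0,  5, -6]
x^4 + 16*x^3 + 96*x^2 + 256*x + 256

Expanding det(x·I − A) (e.g. by cofactor expansion or by noting that A is similar to its Jordan form J, which has the same characteristic polynomial as A) gives
  χ_A(x) = x^4 + 16*x^3 + 96*x^2 + 256*x + 256
which factors as (x + 4)^4. The eigenvalues (with algebraic multiplicities) are λ = -4 with multiplicity 4.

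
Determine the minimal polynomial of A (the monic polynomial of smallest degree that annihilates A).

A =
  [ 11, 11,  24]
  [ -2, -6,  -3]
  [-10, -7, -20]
x^3 + 15*x^2 + 75*x + 125

The characteristic polynomial is χ_A(x) = (x + 5)^3, so the eigenvalues are known. The minimal polynomial is
  m_A(x) = Π_λ (x − λ)^{k_λ}
where k_λ is the size of the *largest* Jordan block for λ (equivalently, the smallest k with (A − λI)^k v = 0 for every generalised eigenvector v of λ).

  λ = -5: largest Jordan block has size 3, contributing (x + 5)^3

So m_A(x) = (x + 5)^3 = x^3 + 15*x^2 + 75*x + 125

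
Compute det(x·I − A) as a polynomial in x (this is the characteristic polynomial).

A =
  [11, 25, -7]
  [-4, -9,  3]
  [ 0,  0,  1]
x^3 - 3*x^2 + 3*x - 1

Expanding det(x·I − A) (e.g. by cofactor expansion or by noting that A is similar to its Jordan form J, which has the same characteristic polynomial as A) gives
  χ_A(x) = x^3 - 3*x^2 + 3*x - 1
which factors as (x - 1)^3. The eigenvalues (with algebraic multiplicities) are λ = 1 with multiplicity 3.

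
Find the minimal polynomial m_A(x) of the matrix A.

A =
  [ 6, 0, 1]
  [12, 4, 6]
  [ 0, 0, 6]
x^3 - 16*x^2 + 84*x - 144

The characteristic polynomial is χ_A(x) = (x - 6)^2*(x - 4), so the eigenvalues are known. The minimal polynomial is
  m_A(x) = Π_λ (x − λ)^{k_λ}
where k_λ is the size of the *largest* Jordan block for λ (equivalently, the smallest k with (A − λI)^k v = 0 for every generalised eigenvector v of λ).

  λ = 4: largest Jordan block has size 1, contributing (x − 4)
  λ = 6: largest Jordan block has size 2, contributing (x − 6)^2

So m_A(x) = (x - 6)^2*(x - 4) = x^3 - 16*x^2 + 84*x - 144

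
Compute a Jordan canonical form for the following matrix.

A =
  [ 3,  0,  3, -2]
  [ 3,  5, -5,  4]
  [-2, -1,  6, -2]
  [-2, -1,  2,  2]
J_3(4) ⊕ J_1(4)

The characteristic polynomial is
  det(x·I − A) = x^4 - 16*x^3 + 96*x^2 - 256*x + 256 = (x - 4)^4

Eigenvalues and multiplicities (the geometric multiplicity of λ is n − rank(A − λI), which equals the number of Jordan blocks for λ):
  λ = 4: algebraic multiplicity = 4, geometric multiplicity = 2

Determining the block sizes for each eigenvalue:
  λ = 4: with am = 4 and gm = 2, the partition is not yet determined (e.g. several partitions of 4 into 2 parts exist). Let N = A − (4)·I. Computing rank(N^1) = 2, rank(N^2) = 1, rank(N^3) = 0; the number of blocks of size ≥ j is rank(N^{j−1}) − rank(N^j), giving [2, 1, 1]. So we have 1 block(s) of size 3, 1 block(s) of size 1 → block sizes [3, 1]

Assembling the blocks gives a Jordan form
J =
  [4, 1, 0, 0]
  [0, 4, 1, 0]
  [0, 0, 4, 0]
  [0, 0, 0, 4]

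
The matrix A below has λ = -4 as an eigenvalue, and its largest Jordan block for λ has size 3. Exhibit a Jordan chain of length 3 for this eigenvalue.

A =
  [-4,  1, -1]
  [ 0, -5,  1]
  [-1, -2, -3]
A Jordan chain for λ = -4 of length 3:
v_1 = (1, -1, -1)ᵀ
v_2 = (0, 0, -1)ᵀ
v_3 = (1, 0, 0)ᵀ

Let N = A − (-4)·I. We want v_3 with N^3 v_3 = 0 but N^2 v_3 ≠ 0; then v_{j-1} := N · v_j for j = 3, …, 2.

Pick v_3 = (1, 0, 0)ᵀ.
Then v_2 = N · v_3 = (0, 0, -1)ᵀ.
Then v_1 = N · v_2 = (1, -1, -1)ᵀ.

Sanity check: (A − (-4)·I) v_1 = (0, 0, 0)ᵀ = 0. ✓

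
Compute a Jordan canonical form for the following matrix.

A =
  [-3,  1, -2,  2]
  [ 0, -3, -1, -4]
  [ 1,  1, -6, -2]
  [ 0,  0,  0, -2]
J_3(-4) ⊕ J_1(-2)

The characteristic polynomial is
  det(x·I − A) = x^4 + 14*x^3 + 72*x^2 + 160*x + 128 = (x + 2)*(x + 4)^3

Eigenvalues and multiplicities (the geometric multiplicity of λ is n − rank(A − λI), which equals the number of Jordan blocks for λ):
  λ = -4: algebraic multiplicity = 3, geometric multiplicity = 1
  λ = -2: algebraic multiplicity = 1, geometric multiplicity = 1

Determining the block sizes for each eigenvalue:
  λ = -4: one block (gm = 1), so the single block has size am = 3 → block sizes [3]
  λ = -2: one block (gm = 1), so the single block has size am = 1 → block sizes [1]

Assembling the blocks gives a Jordan form
J =
  [-4,  1,  0,  0]
  [ 0, -4,  1,  0]
  [ 0,  0, -4,  0]
  [ 0,  0,  0, -2]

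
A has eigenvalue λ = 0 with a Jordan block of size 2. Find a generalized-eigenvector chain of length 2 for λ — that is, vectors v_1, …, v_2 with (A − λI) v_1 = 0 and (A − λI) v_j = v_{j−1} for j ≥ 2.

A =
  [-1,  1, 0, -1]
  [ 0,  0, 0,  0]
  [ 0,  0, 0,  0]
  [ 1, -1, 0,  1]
A Jordan chain for λ = 0 of length 2:
v_1 = (-1, 0, 0, 1)ᵀ
v_2 = (1, 0, 0, 0)ᵀ

Let N = A − (0)·I. We want v_2 with N^2 v_2 = 0 but N^1 v_2 ≠ 0; then v_{j-1} := N · v_j for j = 2, …, 2.

Pick v_2 = (1, 0, 0, 0)ᵀ.
Then v_1 = N · v_2 = (-1, 0, 0, 1)ᵀ.

Sanity check: (A − (0)·I) v_1 = (0, 0, 0, 0)ᵀ = 0. ✓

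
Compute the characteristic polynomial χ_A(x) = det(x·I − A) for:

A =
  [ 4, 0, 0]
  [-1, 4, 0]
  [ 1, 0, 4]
x^3 - 12*x^2 + 48*x - 64

Expanding det(x·I − A) (e.g. by cofactor expansion or by noting that A is similar to its Jordan form J, which has the same characteristic polynomial as A) gives
  χ_A(x) = x^3 - 12*x^2 + 48*x - 64
which factors as (x - 4)^3. The eigenvalues (with algebraic multiplicities) are λ = 4 with multiplicity 3.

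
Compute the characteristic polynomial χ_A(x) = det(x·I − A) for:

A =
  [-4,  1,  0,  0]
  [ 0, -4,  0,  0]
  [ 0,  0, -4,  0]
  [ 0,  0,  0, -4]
x^4 + 16*x^3 + 96*x^2 + 256*x + 256

Expanding det(x·I − A) (e.g. by cofactor expansion or by noting that A is similar to its Jordan form J, which has the same characteristic polynomial as A) gives
  χ_A(x) = x^4 + 16*x^3 + 96*x^2 + 256*x + 256
which factors as (x + 4)^4. The eigenvalues (with algebraic multiplicities) are λ = -4 with multiplicity 4.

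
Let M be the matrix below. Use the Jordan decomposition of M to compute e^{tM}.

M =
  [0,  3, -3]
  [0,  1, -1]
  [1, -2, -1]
e^{tM} =
  [1 - 3*t^2/2, 9*t^2/2 + 3*t, -3*t]
  [-t^2/2, 3*t^2/2 + t + 1, -t]
  [-t^2/2 + t, 3*t^2/2 - 2*t, 1 - t]

Strategy: write M = P · J · P⁻¹ where J is a Jordan canonical form, so e^{tM} = P · e^{tJ} · P⁻¹, and e^{tJ} can be computed block-by-block.

M has Jordan form
J =
  [0, 1, 0]
  [0, 0, 1]
  [0, 0, 0]
(up to reordering of blocks).

Per-block formulas:
  For a 3×3 Jordan block J_3(0): exp(t · J_3(0)) = e^(0t)·(I + t·N + (t^2/2)·N^2), where N is the 3×3 nilpotent shift.

After assembling e^{tJ} and conjugating by P, we get:

e^{tM} =
  [1 - 3*t^2/2, 9*t^2/2 + 3*t, -3*t]
  [-t^2/2, 3*t^2/2 + t + 1, -t]
  [-t^2/2 + t, 3*t^2/2 - 2*t, 1 - t]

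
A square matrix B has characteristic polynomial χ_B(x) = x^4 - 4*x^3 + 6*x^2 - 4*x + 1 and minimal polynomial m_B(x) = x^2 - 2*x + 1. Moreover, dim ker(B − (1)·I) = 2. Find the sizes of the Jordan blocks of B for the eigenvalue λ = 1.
Block sizes for λ = 1: [2, 2]

Step 1 — from the characteristic polynomial, algebraic multiplicity of λ = 1 is 4. From dim ker(B − (1)·I) = 2, there are exactly 2 Jordan blocks for λ = 1.
Step 2 — from the minimal polynomial, the factor (x − 1)^2 tells us the largest block for λ = 1 has size 2.
Step 3 — with total size 4, 2 blocks, and largest block 2, the block sizes (in nonincreasing order) are [2, 2].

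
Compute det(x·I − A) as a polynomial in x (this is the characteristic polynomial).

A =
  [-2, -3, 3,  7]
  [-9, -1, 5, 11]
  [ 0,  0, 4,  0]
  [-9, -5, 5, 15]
x^4 - 16*x^3 + 96*x^2 - 256*x + 256

Expanding det(x·I − A) (e.g. by cofactor expansion or by noting that A is similar to its Jordan form J, which has the same characteristic polynomial as A) gives
  χ_A(x) = x^4 - 16*x^3 + 96*x^2 - 256*x + 256
which factors as (x - 4)^4. The eigenvalues (with algebraic multiplicities) are λ = 4 with multiplicity 4.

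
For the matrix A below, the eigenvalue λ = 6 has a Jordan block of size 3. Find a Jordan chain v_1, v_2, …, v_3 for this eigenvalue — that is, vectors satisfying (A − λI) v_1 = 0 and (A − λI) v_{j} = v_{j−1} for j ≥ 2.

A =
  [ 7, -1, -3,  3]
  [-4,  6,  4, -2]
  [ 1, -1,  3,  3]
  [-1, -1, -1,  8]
A Jordan chain for λ = 6 of length 3:
v_1 = (-1, 2, -1, 0)ᵀ
v_2 = (1, -4, 1, -1)ᵀ
v_3 = (1, 0, 0, 0)ᵀ

Let N = A − (6)·I. We want v_3 with N^3 v_3 = 0 but N^2 v_3 ≠ 0; then v_{j-1} := N · v_j for j = 3, …, 2.

Pick v_3 = (1, 0, 0, 0)ᵀ.
Then v_2 = N · v_3 = (1, -4, 1, -1)ᵀ.
Then v_1 = N · v_2 = (-1, 2, -1, 0)ᵀ.

Sanity check: (A − (6)·I) v_1 = (0, 0, 0, 0)ᵀ = 0. ✓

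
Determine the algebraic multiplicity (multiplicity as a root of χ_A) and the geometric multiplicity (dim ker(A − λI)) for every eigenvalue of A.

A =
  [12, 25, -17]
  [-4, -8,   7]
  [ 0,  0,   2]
λ = 2: alg = 3, geom = 1

Step 1 — factor the characteristic polynomial to read off the algebraic multiplicities:
  χ_A(x) = (x - 2)^3

Step 2 — compute geometric multiplicities via the rank-nullity identity g(λ) = n − rank(A − λI):
  rank(A − (2)·I) = 2, so dim ker(A − (2)·I) = n − 2 = 1

Summary:
  λ = 2: algebraic multiplicity = 3, geometric multiplicity = 1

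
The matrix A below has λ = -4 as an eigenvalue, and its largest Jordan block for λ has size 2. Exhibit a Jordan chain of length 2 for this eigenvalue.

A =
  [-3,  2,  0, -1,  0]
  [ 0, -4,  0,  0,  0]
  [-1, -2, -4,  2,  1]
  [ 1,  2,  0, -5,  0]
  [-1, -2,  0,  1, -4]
A Jordan chain for λ = -4 of length 2:
v_1 = (1, 0, -1, 1, -1)ᵀ
v_2 = (1, 0, 0, 0, 0)ᵀ

Let N = A − (-4)·I. We want v_2 with N^2 v_2 = 0 but N^1 v_2 ≠ 0; then v_{j-1} := N · v_j for j = 2, …, 2.

Pick v_2 = (1, 0, 0, 0, 0)ᵀ.
Then v_1 = N · v_2 = (1, 0, -1, 1, -1)ᵀ.

Sanity check: (A − (-4)·I) v_1 = (0, 0, 0, 0, 0)ᵀ = 0. ✓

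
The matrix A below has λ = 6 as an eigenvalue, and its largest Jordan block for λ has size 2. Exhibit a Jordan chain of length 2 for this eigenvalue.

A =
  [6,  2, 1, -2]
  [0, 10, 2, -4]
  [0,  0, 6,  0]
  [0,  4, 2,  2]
A Jordan chain for λ = 6 of length 2:
v_1 = (2, 4, 0, 4)ᵀ
v_2 = (0, 1, 0, 0)ᵀ

Let N = A − (6)·I. We want v_2 with N^2 v_2 = 0 but N^1 v_2 ≠ 0; then v_{j-1} := N · v_j for j = 2, …, 2.

Pick v_2 = (0, 1, 0, 0)ᵀ.
Then v_1 = N · v_2 = (2, 4, 0, 4)ᵀ.

Sanity check: (A − (6)·I) v_1 = (0, 0, 0, 0)ᵀ = 0. ✓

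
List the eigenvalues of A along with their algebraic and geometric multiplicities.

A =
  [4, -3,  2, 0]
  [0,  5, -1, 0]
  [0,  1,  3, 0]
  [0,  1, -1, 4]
λ = 4: alg = 4, geom = 2

Step 1 — factor the characteristic polynomial to read off the algebraic multiplicities:
  χ_A(x) = (x - 4)^4

Step 2 — compute geometric multiplicities via the rank-nullity identity g(λ) = n − rank(A − λI):
  rank(A − (4)·I) = 2, so dim ker(A − (4)·I) = n − 2 = 2

Summary:
  λ = 4: algebraic multiplicity = 4, geometric multiplicity = 2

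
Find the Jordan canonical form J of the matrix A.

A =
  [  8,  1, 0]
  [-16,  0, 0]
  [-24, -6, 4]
J_2(4) ⊕ J_1(4)

The characteristic polynomial is
  det(x·I − A) = x^3 - 12*x^2 + 48*x - 64 = (x - 4)^3

Eigenvalues and multiplicities (the geometric multiplicity of λ is n − rank(A − λI), which equals the number of Jordan blocks for λ):
  λ = 4: algebraic multiplicity = 3, geometric multiplicity = 2

Determining the block sizes for each eigenvalue:
  λ = 4: 2 blocks summing to 3 forces exactly one block of size 2 and the rest size 1 → block sizes [2, 1]

Assembling the blocks gives a Jordan form
J =
  [4, 1, 0]
  [0, 4, 0]
  [0, 0, 4]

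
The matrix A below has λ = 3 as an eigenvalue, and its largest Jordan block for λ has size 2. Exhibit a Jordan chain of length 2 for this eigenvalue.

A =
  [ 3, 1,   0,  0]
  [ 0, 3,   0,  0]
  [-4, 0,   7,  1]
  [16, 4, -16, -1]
A Jordan chain for λ = 3 of length 2:
v_1 = (0, 0, -4, 16)ᵀ
v_2 = (1, 0, 0, 0)ᵀ

Let N = A − (3)·I. We want v_2 with N^2 v_2 = 0 but N^1 v_2 ≠ 0; then v_{j-1} := N · v_j for j = 2, …, 2.

Pick v_2 = (1, 0, 0, 0)ᵀ.
Then v_1 = N · v_2 = (0, 0, -4, 16)ᵀ.

Sanity check: (A − (3)·I) v_1 = (0, 0, 0, 0)ᵀ = 0. ✓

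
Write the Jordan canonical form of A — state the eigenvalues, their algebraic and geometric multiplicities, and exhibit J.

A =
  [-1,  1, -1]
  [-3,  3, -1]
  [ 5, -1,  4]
J_3(2)

The characteristic polynomial is
  det(x·I − A) = x^3 - 6*x^2 + 12*x - 8 = (x - 2)^3

Eigenvalues and multiplicities (the geometric multiplicity of λ is n − rank(A − λI), which equals the number of Jordan blocks for λ):
  λ = 2: algebraic multiplicity = 3, geometric multiplicity = 1

Determining the block sizes for each eigenvalue:
  λ = 2: one block (gm = 1), so the single block has size am = 3 → block sizes [3]

Assembling the blocks gives a Jordan form
J =
  [2, 1, 0]
  [0, 2, 1]
  [0, 0, 2]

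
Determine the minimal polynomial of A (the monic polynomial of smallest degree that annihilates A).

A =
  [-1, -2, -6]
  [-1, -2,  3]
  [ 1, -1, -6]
x^2 + 6*x + 9

The characteristic polynomial is χ_A(x) = (x + 3)^3, so the eigenvalues are known. The minimal polynomial is
  m_A(x) = Π_λ (x − λ)^{k_λ}
where k_λ is the size of the *largest* Jordan block for λ (equivalently, the smallest k with (A − λI)^k v = 0 for every generalised eigenvector v of λ).

  λ = -3: largest Jordan block has size 2, contributing (x + 3)^2

So m_A(x) = (x + 3)^2 = x^2 + 6*x + 9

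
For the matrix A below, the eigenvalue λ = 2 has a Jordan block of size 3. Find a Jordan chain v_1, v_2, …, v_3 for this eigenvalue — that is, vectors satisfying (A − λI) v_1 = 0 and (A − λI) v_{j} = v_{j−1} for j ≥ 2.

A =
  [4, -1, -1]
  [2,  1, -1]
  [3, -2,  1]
A Jordan chain for λ = 2 of length 3:
v_1 = (-1, -1, -1)ᵀ
v_2 = (2, 2, 3)ᵀ
v_3 = (1, 0, 0)ᵀ

Let N = A − (2)·I. We want v_3 with N^3 v_3 = 0 but N^2 v_3 ≠ 0; then v_{j-1} := N · v_j for j = 3, …, 2.

Pick v_3 = (1, 0, 0)ᵀ.
Then v_2 = N · v_3 = (2, 2, 3)ᵀ.
Then v_1 = N · v_2 = (-1, -1, -1)ᵀ.

Sanity check: (A − (2)·I) v_1 = (0, 0, 0)ᵀ = 0. ✓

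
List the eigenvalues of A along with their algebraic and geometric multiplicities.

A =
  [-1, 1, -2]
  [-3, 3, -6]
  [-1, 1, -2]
λ = 0: alg = 3, geom = 2

Step 1 — factor the characteristic polynomial to read off the algebraic multiplicities:
  χ_A(x) = x^3

Step 2 — compute geometric multiplicities via the rank-nullity identity g(λ) = n − rank(A − λI):
  rank(A − (0)·I) = 1, so dim ker(A − (0)·I) = n − 1 = 2

Summary:
  λ = 0: algebraic multiplicity = 3, geometric multiplicity = 2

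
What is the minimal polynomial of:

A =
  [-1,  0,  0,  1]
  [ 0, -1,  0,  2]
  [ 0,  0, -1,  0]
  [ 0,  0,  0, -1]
x^2 + 2*x + 1

The characteristic polynomial is χ_A(x) = (x + 1)^4, so the eigenvalues are known. The minimal polynomial is
  m_A(x) = Π_λ (x − λ)^{k_λ}
where k_λ is the size of the *largest* Jordan block for λ (equivalently, the smallest k with (A − λI)^k v = 0 for every generalised eigenvector v of λ).

  λ = -1: largest Jordan block has size 2, contributing (x + 1)^2

So m_A(x) = (x + 1)^2 = x^2 + 2*x + 1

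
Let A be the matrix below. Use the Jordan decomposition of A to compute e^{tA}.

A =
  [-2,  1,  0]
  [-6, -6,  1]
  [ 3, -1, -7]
e^{tA} =
  [3*t^2*exp(-5*t)/2 + 3*t*exp(-5*t) + exp(-5*t), t^2*exp(-5*t) + t*exp(-5*t), t^2*exp(-5*t)/2]
  [-9*t^2*exp(-5*t)/2 - 6*t*exp(-5*t), -3*t^2*exp(-5*t) - t*exp(-5*t) + exp(-5*t), -3*t^2*exp(-5*t)/2 + t*exp(-5*t)]
  [9*t^2*exp(-5*t)/2 + 3*t*exp(-5*t), 3*t^2*exp(-5*t) - t*exp(-5*t), 3*t^2*exp(-5*t)/2 - 2*t*exp(-5*t) + exp(-5*t)]

Strategy: write A = P · J · P⁻¹ where J is a Jordan canonical form, so e^{tA} = P · e^{tJ} · P⁻¹, and e^{tJ} can be computed block-by-block.

A has Jordan form
J =
  [-5,  1,  0]
  [ 0, -5,  1]
  [ 0,  0, -5]
(up to reordering of blocks).

Per-block formulas:
  For a 3×3 Jordan block J_3(-5): exp(t · J_3(-5)) = e^(-5t)·(I + t·N + (t^2/2)·N^2), where N is the 3×3 nilpotent shift.

After assembling e^{tJ} and conjugating by P, we get:

e^{tA} =
  [3*t^2*exp(-5*t)/2 + 3*t*exp(-5*t) + exp(-5*t), t^2*exp(-5*t) + t*exp(-5*t), t^2*exp(-5*t)/2]
  [-9*t^2*exp(-5*t)/2 - 6*t*exp(-5*t), -3*t^2*exp(-5*t) - t*exp(-5*t) + exp(-5*t), -3*t^2*exp(-5*t)/2 + t*exp(-5*t)]
  [9*t^2*exp(-5*t)/2 + 3*t*exp(-5*t), 3*t^2*exp(-5*t) - t*exp(-5*t), 3*t^2*exp(-5*t)/2 - 2*t*exp(-5*t) + exp(-5*t)]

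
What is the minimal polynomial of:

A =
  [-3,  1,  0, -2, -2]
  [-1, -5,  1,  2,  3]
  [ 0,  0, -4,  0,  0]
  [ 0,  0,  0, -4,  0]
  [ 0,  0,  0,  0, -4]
x^3 + 12*x^2 + 48*x + 64

The characteristic polynomial is χ_A(x) = (x + 4)^5, so the eigenvalues are known. The minimal polynomial is
  m_A(x) = Π_λ (x − λ)^{k_λ}
where k_λ is the size of the *largest* Jordan block for λ (equivalently, the smallest k with (A − λI)^k v = 0 for every generalised eigenvector v of λ).

  λ = -4: largest Jordan block has size 3, contributing (x + 4)^3

So m_A(x) = (x + 4)^3 = x^3 + 12*x^2 + 48*x + 64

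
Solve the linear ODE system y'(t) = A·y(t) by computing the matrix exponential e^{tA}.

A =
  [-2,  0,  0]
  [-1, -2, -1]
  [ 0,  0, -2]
e^{tA} =
  [exp(-2*t), 0, 0]
  [-t*exp(-2*t), exp(-2*t), -t*exp(-2*t)]
  [0, 0, exp(-2*t)]

Strategy: write A = P · J · P⁻¹ where J is a Jordan canonical form, so e^{tA} = P · e^{tJ} · P⁻¹, and e^{tJ} can be computed block-by-block.

A has Jordan form
J =
  [-2,  1,  0]
  [ 0, -2,  0]
  [ 0,  0, -2]
(up to reordering of blocks).

Per-block formulas:
  For a 2×2 Jordan block J_2(-2): exp(t · J_2(-2)) = e^(-2t)·(I + t·N), where N is the 2×2 nilpotent shift.
  For a 1×1 block at λ = -2: exp(t · [-2]) = [e^(-2t)].

After assembling e^{tJ} and conjugating by P, we get:

e^{tA} =
  [exp(-2*t), 0, 0]
  [-t*exp(-2*t), exp(-2*t), -t*exp(-2*t)]
  [0, 0, exp(-2*t)]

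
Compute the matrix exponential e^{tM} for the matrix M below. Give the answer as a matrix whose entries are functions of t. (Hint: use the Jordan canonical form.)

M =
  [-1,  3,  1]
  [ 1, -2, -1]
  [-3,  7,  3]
e^{tM} =
  [t^2/2 - t + 1, -t^2 + 3*t, -t^2/2 + t]
  [t, 1 - 2*t, -t]
  [t^2/2 - 3*t, -t^2 + 7*t, -t^2/2 + 3*t + 1]

Strategy: write M = P · J · P⁻¹ where J is a Jordan canonical form, so e^{tM} = P · e^{tJ} · P⁻¹, and e^{tJ} can be computed block-by-block.

M has Jordan form
J =
  [0, 1, 0]
  [0, 0, 1]
  [0, 0, 0]
(up to reordering of blocks).

Per-block formulas:
  For a 3×3 Jordan block J_3(0): exp(t · J_3(0)) = e^(0t)·(I + t·N + (t^2/2)·N^2), where N is the 3×3 nilpotent shift.

After assembling e^{tJ} and conjugating by P, we get:

e^{tM} =
  [t^2/2 - t + 1, -t^2 + 3*t, -t^2/2 + t]
  [t, 1 - 2*t, -t]
  [t^2/2 - 3*t, -t^2 + 7*t, -t^2/2 + 3*t + 1]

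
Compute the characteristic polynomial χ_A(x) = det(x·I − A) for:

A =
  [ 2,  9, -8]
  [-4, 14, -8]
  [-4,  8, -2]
x^3 - 14*x^2 + 64*x - 96

Expanding det(x·I − A) (e.g. by cofactor expansion or by noting that A is similar to its Jordan form J, which has the same characteristic polynomial as A) gives
  χ_A(x) = x^3 - 14*x^2 + 64*x - 96
which factors as (x - 6)*(x - 4)^2. The eigenvalues (with algebraic multiplicities) are λ = 4 with multiplicity 2, λ = 6 with multiplicity 1.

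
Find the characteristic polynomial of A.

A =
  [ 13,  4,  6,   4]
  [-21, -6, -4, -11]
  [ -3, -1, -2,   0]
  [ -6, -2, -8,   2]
x^4 - 7*x^3 + 18*x^2 - 20*x + 8

Expanding det(x·I − A) (e.g. by cofactor expansion or by noting that A is similar to its Jordan form J, which has the same characteristic polynomial as A) gives
  χ_A(x) = x^4 - 7*x^3 + 18*x^2 - 20*x + 8
which factors as (x - 2)^3*(x - 1). The eigenvalues (with algebraic multiplicities) are λ = 1 with multiplicity 1, λ = 2 with multiplicity 3.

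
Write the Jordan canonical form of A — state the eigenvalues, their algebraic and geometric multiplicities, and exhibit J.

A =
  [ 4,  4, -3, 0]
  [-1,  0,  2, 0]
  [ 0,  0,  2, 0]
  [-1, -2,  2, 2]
J_3(2) ⊕ J_1(2)

The characteristic polynomial is
  det(x·I − A) = x^4 - 8*x^3 + 24*x^2 - 32*x + 16 = (x - 2)^4

Eigenvalues and multiplicities (the geometric multiplicity of λ is n − rank(A − λI), which equals the number of Jordan blocks for λ):
  λ = 2: algebraic multiplicity = 4, geometric multiplicity = 2

Determining the block sizes for each eigenvalue:
  λ = 2: with am = 4 and gm = 2, the partition is not yet determined (e.g. several partitions of 4 into 2 parts exist). Let N = A − (2)·I. Computing rank(N^1) = 2, rank(N^2) = 1, rank(N^3) = 0; the number of blocks of size ≥ j is rank(N^{j−1}) − rank(N^j), giving [2, 1, 1]. So we have 1 block(s) of size 3, 1 block(s) of size 1 → block sizes [3, 1]

Assembling the blocks gives a Jordan form
J =
  [2, 1, 0, 0]
  [0, 2, 1, 0]
  [0, 0, 2, 0]
  [0, 0, 0, 2]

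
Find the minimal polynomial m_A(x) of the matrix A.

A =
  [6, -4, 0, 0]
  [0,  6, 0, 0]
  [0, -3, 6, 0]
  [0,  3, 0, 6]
x^2 - 12*x + 36

The characteristic polynomial is χ_A(x) = (x - 6)^4, so the eigenvalues are known. The minimal polynomial is
  m_A(x) = Π_λ (x − λ)^{k_λ}
where k_λ is the size of the *largest* Jordan block for λ (equivalently, the smallest k with (A − λI)^k v = 0 for every generalised eigenvector v of λ).

  λ = 6: largest Jordan block has size 2, contributing (x − 6)^2

So m_A(x) = (x - 6)^2 = x^2 - 12*x + 36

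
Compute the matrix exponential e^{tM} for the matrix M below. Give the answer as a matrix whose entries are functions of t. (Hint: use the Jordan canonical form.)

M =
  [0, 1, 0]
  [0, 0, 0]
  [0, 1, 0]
e^{tM} =
  [1, t, 0]
  [0, 1, 0]
  [0, t, 1]

Strategy: write M = P · J · P⁻¹ where J is a Jordan canonical form, so e^{tM} = P · e^{tJ} · P⁻¹, and e^{tJ} can be computed block-by-block.

M has Jordan form
J =
  [0, 1, 0]
  [0, 0, 0]
  [0, 0, 0]
(up to reordering of blocks).

Per-block formulas:
  For a 2×2 Jordan block J_2(0): exp(t · J_2(0)) = e^(0t)·(I + t·N), where N is the 2×2 nilpotent shift.
  For a 1×1 block at λ = 0: exp(t · [0]) = [e^(0t)].

After assembling e^{tJ} and conjugating by P, we get:

e^{tM} =
  [1, t, 0]
  [0, 1, 0]
  [0, t, 1]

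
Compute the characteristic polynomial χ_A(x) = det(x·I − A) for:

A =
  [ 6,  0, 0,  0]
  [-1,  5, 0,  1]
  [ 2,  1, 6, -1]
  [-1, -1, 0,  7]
x^4 - 24*x^3 + 216*x^2 - 864*x + 1296

Expanding det(x·I − A) (e.g. by cofactor expansion or by noting that A is similar to its Jordan form J, which has the same characteristic polynomial as A) gives
  χ_A(x) = x^4 - 24*x^3 + 216*x^2 - 864*x + 1296
which factors as (x - 6)^4. The eigenvalues (with algebraic multiplicities) are λ = 6 with multiplicity 4.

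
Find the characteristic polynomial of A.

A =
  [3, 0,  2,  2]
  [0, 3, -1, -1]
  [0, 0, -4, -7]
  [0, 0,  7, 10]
x^4 - 12*x^3 + 54*x^2 - 108*x + 81

Expanding det(x·I − A) (e.g. by cofactor expansion or by noting that A is similar to its Jordan form J, which has the same characteristic polynomial as A) gives
  χ_A(x) = x^4 - 12*x^3 + 54*x^2 - 108*x + 81
which factors as (x - 3)^4. The eigenvalues (with algebraic multiplicities) are λ = 3 with multiplicity 4.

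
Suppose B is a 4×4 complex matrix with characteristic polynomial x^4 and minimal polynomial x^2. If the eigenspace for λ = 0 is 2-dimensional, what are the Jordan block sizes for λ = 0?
Block sizes for λ = 0: [2, 2]

Step 1 — from the characteristic polynomial, algebraic multiplicity of λ = 0 is 4. From dim ker(B − (0)·I) = 2, there are exactly 2 Jordan blocks for λ = 0.
Step 2 — from the minimal polynomial, the factor (x − 0)^2 tells us the largest block for λ = 0 has size 2.
Step 3 — with total size 4, 2 blocks, and largest block 2, the block sizes (in nonincreasing order) are [2, 2].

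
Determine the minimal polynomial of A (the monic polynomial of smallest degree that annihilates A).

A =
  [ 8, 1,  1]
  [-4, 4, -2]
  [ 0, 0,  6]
x^2 - 12*x + 36

The characteristic polynomial is χ_A(x) = (x - 6)^3, so the eigenvalues are known. The minimal polynomial is
  m_A(x) = Π_λ (x − λ)^{k_λ}
where k_λ is the size of the *largest* Jordan block for λ (equivalently, the smallest k with (A − λI)^k v = 0 for every generalised eigenvector v of λ).

  λ = 6: largest Jordan block has size 2, contributing (x − 6)^2

So m_A(x) = (x - 6)^2 = x^2 - 12*x + 36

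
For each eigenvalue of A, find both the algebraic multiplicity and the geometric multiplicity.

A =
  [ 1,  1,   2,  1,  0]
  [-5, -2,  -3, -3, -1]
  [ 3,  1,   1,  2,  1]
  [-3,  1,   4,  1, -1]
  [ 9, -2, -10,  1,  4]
λ = 1: alg = 5, geom = 2

Step 1 — factor the characteristic polynomial to read off the algebraic multiplicities:
  χ_A(x) = (x - 1)^5

Step 2 — compute geometric multiplicities via the rank-nullity identity g(λ) = n − rank(A − λI):
  rank(A − (1)·I) = 3, so dim ker(A − (1)·I) = n − 3 = 2

Summary:
  λ = 1: algebraic multiplicity = 5, geometric multiplicity = 2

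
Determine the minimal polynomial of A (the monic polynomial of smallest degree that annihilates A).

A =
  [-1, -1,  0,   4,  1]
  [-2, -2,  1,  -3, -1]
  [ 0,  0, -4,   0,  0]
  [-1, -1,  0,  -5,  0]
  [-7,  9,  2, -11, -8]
x^3 + 12*x^2 + 48*x + 64

The characteristic polynomial is χ_A(x) = (x + 4)^5, so the eigenvalues are known. The minimal polynomial is
  m_A(x) = Π_λ (x − λ)^{k_λ}
where k_λ is the size of the *largest* Jordan block for λ (equivalently, the smallest k with (A − λI)^k v = 0 for every generalised eigenvector v of λ).

  λ = -4: largest Jordan block has size 3, contributing (x + 4)^3

So m_A(x) = (x + 4)^3 = x^3 + 12*x^2 + 48*x + 64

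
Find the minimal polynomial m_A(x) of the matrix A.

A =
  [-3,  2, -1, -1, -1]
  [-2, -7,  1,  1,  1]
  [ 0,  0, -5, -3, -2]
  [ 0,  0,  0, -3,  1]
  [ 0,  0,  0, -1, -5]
x^4 + 18*x^3 + 121*x^2 + 360*x + 400

The characteristic polynomial is χ_A(x) = (x + 4)^2*(x + 5)^3, so the eigenvalues are known. The minimal polynomial is
  m_A(x) = Π_λ (x − λ)^{k_λ}
where k_λ is the size of the *largest* Jordan block for λ (equivalently, the smallest k with (A − λI)^k v = 0 for every generalised eigenvector v of λ).

  λ = -5: largest Jordan block has size 2, contributing (x + 5)^2
  λ = -4: largest Jordan block has size 2, contributing (x + 4)^2

So m_A(x) = (x + 4)^2*(x + 5)^2 = x^4 + 18*x^3 + 121*x^2 + 360*x + 400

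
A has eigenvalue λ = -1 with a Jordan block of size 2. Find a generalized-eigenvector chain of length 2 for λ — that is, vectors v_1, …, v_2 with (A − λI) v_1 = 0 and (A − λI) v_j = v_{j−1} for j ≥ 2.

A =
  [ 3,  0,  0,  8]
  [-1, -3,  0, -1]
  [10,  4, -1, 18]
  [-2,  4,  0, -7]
A Jordan chain for λ = -1 of length 2:
v_1 = (4, -1, 10, -2)ᵀ
v_2 = (1, 0, 0, 0)ᵀ

Let N = A − (-1)·I. We want v_2 with N^2 v_2 = 0 but N^1 v_2 ≠ 0; then v_{j-1} := N · v_j for j = 2, …, 2.

Pick v_2 = (1, 0, 0, 0)ᵀ.
Then v_1 = N · v_2 = (4, -1, 10, -2)ᵀ.

Sanity check: (A − (-1)·I) v_1 = (0, 0, 0, 0)ᵀ = 0. ✓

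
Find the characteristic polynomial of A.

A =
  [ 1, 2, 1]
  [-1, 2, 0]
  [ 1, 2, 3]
x^3 - 6*x^2 + 12*x - 8

Expanding det(x·I − A) (e.g. by cofactor expansion or by noting that A is similar to its Jordan form J, which has the same characteristic polynomial as A) gives
  χ_A(x) = x^3 - 6*x^2 + 12*x - 8
which factors as (x - 2)^3. The eigenvalues (with algebraic multiplicities) are λ = 2 with multiplicity 3.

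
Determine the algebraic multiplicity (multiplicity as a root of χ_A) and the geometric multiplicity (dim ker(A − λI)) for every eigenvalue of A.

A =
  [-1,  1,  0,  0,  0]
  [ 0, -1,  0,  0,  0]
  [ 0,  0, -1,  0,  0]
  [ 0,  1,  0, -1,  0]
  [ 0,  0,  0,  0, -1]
λ = -1: alg = 5, geom = 4

Step 1 — factor the characteristic polynomial to read off the algebraic multiplicities:
  χ_A(x) = (x + 1)^5

Step 2 — compute geometric multiplicities via the rank-nullity identity g(λ) = n − rank(A − λI):
  rank(A − (-1)·I) = 1, so dim ker(A − (-1)·I) = n − 1 = 4

Summary:
  λ = -1: algebraic multiplicity = 5, geometric multiplicity = 4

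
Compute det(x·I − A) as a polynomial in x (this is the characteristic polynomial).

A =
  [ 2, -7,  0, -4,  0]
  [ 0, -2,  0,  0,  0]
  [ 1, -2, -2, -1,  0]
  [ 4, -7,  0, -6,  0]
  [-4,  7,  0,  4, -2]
x^5 + 10*x^4 + 40*x^3 + 80*x^2 + 80*x + 32

Expanding det(x·I − A) (e.g. by cofactor expansion or by noting that A is similar to its Jordan form J, which has the same characteristic polynomial as A) gives
  χ_A(x) = x^5 + 10*x^4 + 40*x^3 + 80*x^2 + 80*x + 32
which factors as (x + 2)^5. The eigenvalues (with algebraic multiplicities) are λ = -2 with multiplicity 5.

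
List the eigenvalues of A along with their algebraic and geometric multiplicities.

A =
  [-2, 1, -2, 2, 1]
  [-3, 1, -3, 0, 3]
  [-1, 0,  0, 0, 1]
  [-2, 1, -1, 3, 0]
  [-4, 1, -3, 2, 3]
λ = 1: alg = 5, geom = 3

Step 1 — factor the characteristic polynomial to read off the algebraic multiplicities:
  χ_A(x) = (x - 1)^5

Step 2 — compute geometric multiplicities via the rank-nullity identity g(λ) = n − rank(A − λI):
  rank(A − (1)·I) = 2, so dim ker(A − (1)·I) = n − 2 = 3

Summary:
  λ = 1: algebraic multiplicity = 5, geometric multiplicity = 3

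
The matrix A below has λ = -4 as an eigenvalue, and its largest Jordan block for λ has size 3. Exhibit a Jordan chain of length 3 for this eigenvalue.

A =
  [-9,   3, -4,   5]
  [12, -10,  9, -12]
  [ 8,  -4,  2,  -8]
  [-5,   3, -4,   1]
A Jordan chain for λ = -4 of length 3:
v_1 = (4, 0, 0, 4)ᵀ
v_2 = (-5, 12, 8, -5)ᵀ
v_3 = (1, 0, 0, 0)ᵀ

Let N = A − (-4)·I. We want v_3 with N^3 v_3 = 0 but N^2 v_3 ≠ 0; then v_{j-1} := N · v_j for j = 3, …, 2.

Pick v_3 = (1, 0, 0, 0)ᵀ.
Then v_2 = N · v_3 = (-5, 12, 8, -5)ᵀ.
Then v_1 = N · v_2 = (4, 0, 0, 4)ᵀ.

Sanity check: (A − (-4)·I) v_1 = (0, 0, 0, 0)ᵀ = 0. ✓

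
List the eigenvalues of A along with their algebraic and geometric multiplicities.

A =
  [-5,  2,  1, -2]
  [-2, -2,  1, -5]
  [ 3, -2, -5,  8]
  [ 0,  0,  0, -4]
λ = -4: alg = 4, geom = 2

Step 1 — factor the characteristic polynomial to read off the algebraic multiplicities:
  χ_A(x) = (x + 4)^4

Step 2 — compute geometric multiplicities via the rank-nullity identity g(λ) = n − rank(A − λI):
  rank(A − (-4)·I) = 2, so dim ker(A − (-4)·I) = n − 2 = 2

Summary:
  λ = -4: algebraic multiplicity = 4, geometric multiplicity = 2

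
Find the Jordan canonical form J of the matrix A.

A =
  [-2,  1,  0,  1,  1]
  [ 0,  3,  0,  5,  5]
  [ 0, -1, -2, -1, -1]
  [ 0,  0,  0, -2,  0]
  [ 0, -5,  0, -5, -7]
J_2(-2) ⊕ J_1(-2) ⊕ J_1(-2) ⊕ J_1(-2)

The characteristic polynomial is
  det(x·I − A) = x^5 + 10*x^4 + 40*x^3 + 80*x^2 + 80*x + 32 = (x + 2)^5

Eigenvalues and multiplicities (the geometric multiplicity of λ is n − rank(A − λI), which equals the number of Jordan blocks for λ):
  λ = -2: algebraic multiplicity = 5, geometric multiplicity = 4

Determining the block sizes for each eigenvalue:
  λ = -2: 4 blocks summing to 5 forces exactly one block of size 2 and the rest size 1 → block sizes [2, 1, 1, 1]

Assembling the blocks gives a Jordan form
J =
  [-2,  1,  0,  0,  0]
  [ 0, -2,  0,  0,  0]
  [ 0,  0, -2,  0,  0]
  [ 0,  0,  0, -2,  0]
  [ 0,  0,  0,  0, -2]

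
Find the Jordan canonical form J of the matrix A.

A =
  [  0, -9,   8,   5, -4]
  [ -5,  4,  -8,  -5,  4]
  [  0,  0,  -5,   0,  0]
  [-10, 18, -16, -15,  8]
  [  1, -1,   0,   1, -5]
J_2(-5) ⊕ J_1(-5) ⊕ J_1(-5) ⊕ J_1(-1)

The characteristic polynomial is
  det(x·I − A) = x^5 + 21*x^4 + 170*x^3 + 650*x^2 + 1125*x + 625 = (x + 1)*(x + 5)^4

Eigenvalues and multiplicities (the geometric multiplicity of λ is n − rank(A − λI), which equals the number of Jordan blocks for λ):
  λ = -5: algebraic multiplicity = 4, geometric multiplicity = 3
  λ = -1: algebraic multiplicity = 1, geometric multiplicity = 1

Determining the block sizes for each eigenvalue:
  λ = -5: 3 blocks summing to 4 forces exactly one block of size 2 and the rest size 1 → block sizes [2, 1, 1]
  λ = -1: one block (gm = 1), so the single block has size am = 1 → block sizes [1]

Assembling the blocks gives a Jordan form
J =
  [-5,  1,  0,  0,  0]
  [ 0, -5,  0,  0,  0]
  [ 0,  0, -5,  0,  0]
  [ 0,  0,  0, -5,  0]
  [ 0,  0,  0,  0, -1]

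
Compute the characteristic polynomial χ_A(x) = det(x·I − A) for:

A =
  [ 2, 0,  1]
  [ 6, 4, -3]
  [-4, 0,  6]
x^3 - 12*x^2 + 48*x - 64

Expanding det(x·I − A) (e.g. by cofactor expansion or by noting that A is similar to its Jordan form J, which has the same characteristic polynomial as A) gives
  χ_A(x) = x^3 - 12*x^2 + 48*x - 64
which factors as (x - 4)^3. The eigenvalues (with algebraic multiplicities) are λ = 4 with multiplicity 3.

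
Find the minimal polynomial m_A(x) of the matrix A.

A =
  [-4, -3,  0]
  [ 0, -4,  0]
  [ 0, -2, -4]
x^2 + 8*x + 16

The characteristic polynomial is χ_A(x) = (x + 4)^3, so the eigenvalues are known. The minimal polynomial is
  m_A(x) = Π_λ (x − λ)^{k_λ}
where k_λ is the size of the *largest* Jordan block for λ (equivalently, the smallest k with (A − λI)^k v = 0 for every generalised eigenvector v of λ).

  λ = -4: largest Jordan block has size 2, contributing (x + 4)^2

So m_A(x) = (x + 4)^2 = x^2 + 8*x + 16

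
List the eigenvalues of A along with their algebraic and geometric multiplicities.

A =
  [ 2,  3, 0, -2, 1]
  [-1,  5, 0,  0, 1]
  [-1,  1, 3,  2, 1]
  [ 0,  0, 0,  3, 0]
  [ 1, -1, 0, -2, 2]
λ = 3: alg = 5, geom = 3

Step 1 — factor the characteristic polynomial to read off the algebraic multiplicities:
  χ_A(x) = (x - 3)^5

Step 2 — compute geometric multiplicities via the rank-nullity identity g(λ) = n − rank(A − λI):
  rank(A − (3)·I) = 2, so dim ker(A − (3)·I) = n − 2 = 3

Summary:
  λ = 3: algebraic multiplicity = 5, geometric multiplicity = 3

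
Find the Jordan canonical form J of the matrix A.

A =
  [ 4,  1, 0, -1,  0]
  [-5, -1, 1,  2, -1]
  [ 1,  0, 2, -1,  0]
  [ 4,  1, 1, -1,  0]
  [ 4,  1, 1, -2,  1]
J_3(1) ⊕ J_2(1)

The characteristic polynomial is
  det(x·I − A) = x^5 - 5*x^4 + 10*x^3 - 10*x^2 + 5*x - 1 = (x - 1)^5

Eigenvalues and multiplicities (the geometric multiplicity of λ is n − rank(A − λI), which equals the number of Jordan blocks for λ):
  λ = 1: algebraic multiplicity = 5, geometric multiplicity = 2

Determining the block sizes for each eigenvalue:
  λ = 1: with am = 5 and gm = 2, the partition is not yet determined (e.g. several partitions of 5 into 2 parts exist). Let N = A − (1)·I. Computing rank(N^1) = 3, rank(N^2) = 1, rank(N^3) = 0; the number of blocks of size ≥ j is rank(N^{j−1}) − rank(N^j), giving [2, 2, 1]. So we have 1 block(s) of size 3, 1 block(s) of size 2 → block sizes [3, 2]

Assembling the blocks gives a Jordan form
J =
  [1, 1, 0, 0, 0]
  [0, 1, 1, 0, 0]
  [0, 0, 1, 0, 0]
  [0, 0, 0, 1, 1]
  [0, 0, 0, 0, 1]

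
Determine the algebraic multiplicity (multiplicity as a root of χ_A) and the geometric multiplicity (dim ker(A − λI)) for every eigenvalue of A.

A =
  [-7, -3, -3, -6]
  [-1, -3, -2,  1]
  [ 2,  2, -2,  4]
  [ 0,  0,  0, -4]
λ = -4: alg = 4, geom = 2

Step 1 — factor the characteristic polynomial to read off the algebraic multiplicities:
  χ_A(x) = (x + 4)^4

Step 2 — compute geometric multiplicities via the rank-nullity identity g(λ) = n − rank(A − λI):
  rank(A − (-4)·I) = 2, so dim ker(A − (-4)·I) = n − 2 = 2

Summary:
  λ = -4: algebraic multiplicity = 4, geometric multiplicity = 2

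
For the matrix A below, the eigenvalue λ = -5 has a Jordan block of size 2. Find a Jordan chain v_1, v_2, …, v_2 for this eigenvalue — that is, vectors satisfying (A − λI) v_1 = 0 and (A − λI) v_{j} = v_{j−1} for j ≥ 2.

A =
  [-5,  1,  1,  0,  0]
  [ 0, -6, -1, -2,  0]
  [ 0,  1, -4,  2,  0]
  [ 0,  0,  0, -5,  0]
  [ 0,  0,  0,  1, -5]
A Jordan chain for λ = -5 of length 2:
v_1 = (1, -1, 1, 0, 0)ᵀ
v_2 = (0, 1, 0, 0, 0)ᵀ

Let N = A − (-5)·I. We want v_2 with N^2 v_2 = 0 but N^1 v_2 ≠ 0; then v_{j-1} := N · v_j for j = 2, …, 2.

Pick v_2 = (0, 1, 0, 0, 0)ᵀ.
Then v_1 = N · v_2 = (1, -1, 1, 0, 0)ᵀ.

Sanity check: (A − (-5)·I) v_1 = (0, 0, 0, 0, 0)ᵀ = 0. ✓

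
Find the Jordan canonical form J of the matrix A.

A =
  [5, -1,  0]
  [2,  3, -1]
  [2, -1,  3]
J_1(3) ⊕ J_2(4)

The characteristic polynomial is
  det(x·I − A) = x^3 - 11*x^2 + 40*x - 48 = (x - 4)^2*(x - 3)

Eigenvalues and multiplicities (the geometric multiplicity of λ is n − rank(A − λI), which equals the number of Jordan blocks for λ):
  λ = 3: algebraic multiplicity = 1, geometric multiplicity = 1
  λ = 4: algebraic multiplicity = 2, geometric multiplicity = 1

Determining the block sizes for each eigenvalue:
  λ = 3: one block (gm = 1), so the single block has size am = 1 → block sizes [1]
  λ = 4: one block (gm = 1), so the single block has size am = 2 → block sizes [2]

Assembling the blocks gives a Jordan form
J =
  [3, 0, 0]
  [0, 4, 1]
  [0, 0, 4]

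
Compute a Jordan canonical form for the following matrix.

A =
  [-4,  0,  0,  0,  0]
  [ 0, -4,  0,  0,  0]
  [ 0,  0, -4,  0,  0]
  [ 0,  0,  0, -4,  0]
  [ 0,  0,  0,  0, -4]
J_1(-4) ⊕ J_1(-4) ⊕ J_1(-4) ⊕ J_1(-4) ⊕ J_1(-4)

The characteristic polynomial is
  det(x·I − A) = x^5 + 20*x^4 + 160*x^3 + 640*x^2 + 1280*x + 1024 = (x + 4)^5

Eigenvalues and multiplicities (the geometric multiplicity of λ is n − rank(A − λI), which equals the number of Jordan blocks for λ):
  λ = -4: algebraic multiplicity = 5, geometric multiplicity = 5

Determining the block sizes for each eigenvalue:
  λ = -4: gm = am = 5, so every block has size 1 → block sizes [1, 1, 1, 1, 1]

Assembling the blocks gives a Jordan form
J =
  [-4,  0,  0,  0,  0]
  [ 0, -4,  0,  0,  0]
  [ 0,  0, -4,  0,  0]
  [ 0,  0,  0, -4,  0]
  [ 0,  0,  0,  0, -4]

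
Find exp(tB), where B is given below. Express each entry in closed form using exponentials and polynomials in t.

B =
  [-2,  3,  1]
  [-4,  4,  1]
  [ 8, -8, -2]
e^{tB} =
  [1 - 2*t, -t^2 + 3*t, -t^2/2 + t]
  [-4*t, -2*t^2 + 4*t + 1, -t^2 + t]
  [8*t, 4*t^2 - 8*t, 2*t^2 - 2*t + 1]

Strategy: write B = P · J · P⁻¹ where J is a Jordan canonical form, so e^{tB} = P · e^{tJ} · P⁻¹, and e^{tJ} can be computed block-by-block.

B has Jordan form
J =
  [0, 1, 0]
  [0, 0, 1]
  [0, 0, 0]
(up to reordering of blocks).

Per-block formulas:
  For a 3×3 Jordan block J_3(0): exp(t · J_3(0)) = e^(0t)·(I + t·N + (t^2/2)·N^2), where N is the 3×3 nilpotent shift.

After assembling e^{tJ} and conjugating by P, we get:

e^{tB} =
  [1 - 2*t, -t^2 + 3*t, -t^2/2 + t]
  [-4*t, -2*t^2 + 4*t + 1, -t^2 + t]
  [8*t, 4*t^2 - 8*t, 2*t^2 - 2*t + 1]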